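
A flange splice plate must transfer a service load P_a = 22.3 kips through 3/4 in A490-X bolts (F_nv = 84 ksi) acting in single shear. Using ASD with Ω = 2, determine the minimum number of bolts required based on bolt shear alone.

A_b = π·0.75²/4 = 0.4418 in².
Per-bolt allowable strength R_n/Ω = 84 × 0.4418 × 1 / 2 = 18.56 kips.
n ≥ 22.3 / 18.56 = 1.202 → use 2 bolts.

2 bolts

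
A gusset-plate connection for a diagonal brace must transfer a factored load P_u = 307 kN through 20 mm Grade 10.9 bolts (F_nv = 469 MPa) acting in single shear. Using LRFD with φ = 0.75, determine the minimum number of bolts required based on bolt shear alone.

3 bolts

A_b = π·20²/4 = 314.2 mm².
Per-bolt design strength φR_n = 0.75 × 469 × 314.2 × 1 / 1000 = 110.5 kN.
n ≥ 307 / 110.5 = 2.778 → use 3 bolts.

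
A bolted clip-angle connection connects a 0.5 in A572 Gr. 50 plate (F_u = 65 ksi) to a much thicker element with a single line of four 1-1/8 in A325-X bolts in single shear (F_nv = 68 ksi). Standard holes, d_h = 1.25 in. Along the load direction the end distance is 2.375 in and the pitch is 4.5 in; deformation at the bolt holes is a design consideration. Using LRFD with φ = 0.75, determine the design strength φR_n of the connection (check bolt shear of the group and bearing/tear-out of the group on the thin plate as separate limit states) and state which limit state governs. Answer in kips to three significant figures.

203 kips (bolt shear governs)

Bolt shear: A_b = π·1.125²/4 = 0.994 in²; R_n = 68 × 0.994 × 4 × 1 = 270.4 kips → 0.75 × 270.4 = 203 kips.
Bearing (1.2 l_c t F_u ≤ 2.4 d t F_u): upper limit = 2.4·1.125·0.5·65 = 87.75 kips.
  Edge l_c = 2.375 − 1.25/2 = 1.75 → r_n = 68.25 kips; interior l_c = 4.5 − 1.25 = 3.25 → r_n = 87.75 kips.
  R_n,bearing = 1·68.25 + 3·87.75 = 331.5 kips → 0.75 × 331.5 = 249 kips.
Bolt shear governs: 203 kips.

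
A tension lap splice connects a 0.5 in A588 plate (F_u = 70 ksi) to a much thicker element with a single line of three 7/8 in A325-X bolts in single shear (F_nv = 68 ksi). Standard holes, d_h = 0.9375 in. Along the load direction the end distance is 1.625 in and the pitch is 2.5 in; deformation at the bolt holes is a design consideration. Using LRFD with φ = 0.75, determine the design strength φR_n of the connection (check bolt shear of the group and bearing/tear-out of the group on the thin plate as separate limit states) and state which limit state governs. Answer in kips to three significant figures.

Bolt shear: A_b = π·0.875²/4 = 0.6013 in²; R_n = 68 × 0.6013 × 3 × 1 = 122.7 kips → 0.75 × 122.7 = 92 kips.
Bearing (1.2 l_c t F_u ≤ 2.4 d t F_u): upper limit = 2.4·0.875·0.5·70 = 73.5 kips.
  Edge l_c = 1.625 − 0.9375/2 = 1.156 → r_n = 48.56 kips; interior l_c = 2.5 − 0.9375 = 1.562 → r_n = 65.62 kips.
  R_n,bearing = 1·48.56 + 2·65.62 = 179.8 kips → 0.75 × 179.8 = 135 kips.
Bolt shear governs: 92 kips.

92 kips (bolt shear governs)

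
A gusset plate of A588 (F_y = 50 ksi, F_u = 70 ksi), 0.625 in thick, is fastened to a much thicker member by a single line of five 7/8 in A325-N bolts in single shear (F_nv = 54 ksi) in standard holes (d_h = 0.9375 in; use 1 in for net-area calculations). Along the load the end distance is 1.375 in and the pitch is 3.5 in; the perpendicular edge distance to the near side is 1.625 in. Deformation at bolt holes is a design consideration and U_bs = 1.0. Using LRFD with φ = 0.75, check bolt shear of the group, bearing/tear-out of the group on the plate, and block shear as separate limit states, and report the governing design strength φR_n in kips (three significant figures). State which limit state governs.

122 kips (bolt shear governs)

Bolt shear: A_b = π·0.875²/4 = 0.6013 in²; R_n = 54 × 0.6013 × 5 × 1 = 162.4 kips → 0.75 × 162.4 = 122 kips.
Bearing: edge l_c = 0.9062, r_n = 47.58 kips; interior l_c = 2.562, r_n = 91.88 kips; R_n = 47.58 + 4·91.88 = 415.1 kips → 311 kips.
Block shear: A_gv = 9.609, A_nv = 6.797, A_nt = 0.7031 in²; R_n = min(0.6F_uA_nv, 0.6F_yA_gv) + U_bs·F_u·A_nt = 334.7 kips → 251 kips.
Bolt shear governs: 122 kips.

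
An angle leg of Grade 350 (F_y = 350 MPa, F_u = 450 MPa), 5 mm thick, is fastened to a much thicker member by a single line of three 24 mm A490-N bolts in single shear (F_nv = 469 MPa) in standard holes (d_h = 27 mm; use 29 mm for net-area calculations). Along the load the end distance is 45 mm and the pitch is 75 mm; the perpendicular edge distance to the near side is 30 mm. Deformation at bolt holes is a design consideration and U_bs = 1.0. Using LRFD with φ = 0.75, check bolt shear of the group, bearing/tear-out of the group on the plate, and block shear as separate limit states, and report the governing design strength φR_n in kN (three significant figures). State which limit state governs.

150 kN (block shear governs)

Bolt shear: A_b = π·24²/4 = 452.4 mm²; R_n = 469 × 452.4 × 3 × 1 / 1000 = 636.5 kN → 0.75 × 636.5 = 477 kN.
Bearing: edge l_c = 31.5, r_n = 85.05 kN; interior l_c = 48, r_n = 129.6 kN; R_n = 85.05 + 2·129.6 = 344.2 kN → 258 kN.
Block shear: A_gv = 975, A_nv = 612.5, A_nt = 77.5 mm²; R_n = min(0.6F_uA_nv, 0.6F_yA_gv) + U_bs·F_u·A_nt = 200.2 kN → 150 kN.
Block shear governs: 150 kN.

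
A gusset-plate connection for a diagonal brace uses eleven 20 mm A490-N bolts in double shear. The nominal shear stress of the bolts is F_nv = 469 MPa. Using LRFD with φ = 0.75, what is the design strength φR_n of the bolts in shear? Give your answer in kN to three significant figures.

2430 kN

A_b = π × 20² / 4 = 314.2 mm².
R_n = F_nv · A_b · n · n_s = 469 × 314.2 × 11 × 2 / 1000 = 3241 kN.
Design strength φR_n = 0.75 × 3241 = 2430 kN.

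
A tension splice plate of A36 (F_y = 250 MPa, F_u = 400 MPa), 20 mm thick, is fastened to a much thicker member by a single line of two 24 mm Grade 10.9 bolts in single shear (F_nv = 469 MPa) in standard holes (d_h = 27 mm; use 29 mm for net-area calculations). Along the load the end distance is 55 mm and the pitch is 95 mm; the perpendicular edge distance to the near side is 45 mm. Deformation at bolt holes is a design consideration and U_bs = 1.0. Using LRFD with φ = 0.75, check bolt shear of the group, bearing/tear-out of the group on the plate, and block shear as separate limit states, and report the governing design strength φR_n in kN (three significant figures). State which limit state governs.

318 kN (bolt shear governs)

Bolt shear: A_b = π·24²/4 = 452.4 mm²; R_n = 469 × 452.4 × 2 × 1 / 1000 = 424.3 kN → 0.75 × 424.3 = 318 kN.
Bearing: edge l_c = 41.5, r_n = 398.4 kN; interior l_c = 68, r_n = 460.8 kN; R_n = 398.4 + 1·460.8 = 859.2 kN → 644 kN.
Block shear: A_gv = 3000, A_nv = 2130, A_nt = 610 mm²; R_n = min(0.6F_uA_nv, 0.6F_yA_gv) + U_bs·F_u·A_nt = 694 kN → 520 kN.
Bolt shear governs: 318 kN.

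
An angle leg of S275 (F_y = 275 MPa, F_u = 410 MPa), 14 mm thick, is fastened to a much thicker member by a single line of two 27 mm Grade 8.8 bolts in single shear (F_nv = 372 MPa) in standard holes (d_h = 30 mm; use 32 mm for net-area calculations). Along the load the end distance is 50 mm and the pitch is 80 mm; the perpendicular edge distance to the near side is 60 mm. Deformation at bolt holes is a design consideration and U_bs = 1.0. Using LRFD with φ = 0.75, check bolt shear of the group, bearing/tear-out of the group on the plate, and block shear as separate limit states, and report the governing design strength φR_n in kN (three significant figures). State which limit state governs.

Bolt shear: A_b = π·27²/4 = 572.6 mm²; R_n = 372 × 572.6 × 2 × 1 / 1000 = 426 kN → 0.75 × 426 = 319 kN.
Bearing: edge l_c = 35, r_n = 241.1 kN; interior l_c = 50, r_n = 344.4 kN; R_n = 241.1 + 1·344.4 = 585.5 kN → 439 kN.
Block shear: A_gv = 1820, A_nv = 1148, A_nt = 616 mm²; R_n = min(0.6F_uA_nv, 0.6F_yA_gv) + U_bs·F_u·A_nt = 535 kN → 401 kN.
Bolt shear governs: 319 kN.

319 kN (bolt shear governs)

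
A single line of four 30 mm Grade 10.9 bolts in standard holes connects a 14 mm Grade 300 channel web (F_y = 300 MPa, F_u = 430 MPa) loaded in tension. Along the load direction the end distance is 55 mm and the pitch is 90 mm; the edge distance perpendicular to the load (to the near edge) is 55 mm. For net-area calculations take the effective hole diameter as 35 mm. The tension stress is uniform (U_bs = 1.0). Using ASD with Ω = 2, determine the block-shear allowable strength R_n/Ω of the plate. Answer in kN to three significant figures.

Shear plane L_v = 55 + 3·90 = 325 mm; A_gv = 325 × 14 = 4550 mm².
A_nv = (325 − 3.5·35) × 14 = 2835 mm².
A_nt = (55 − 0.5·35) × 14 = 525 mm².
0.6 F_u A_nv = 731.4 kN; 0.6 F_y A_gv = 819 kN → shear rupture governs the shear term.
R_n = 731.4 + 1.0 × 430 × 525 / 1000 = 957.2 kN.
Allowable strength R_n/Ω = 957.2 / 2 = 479 kN.

479 kN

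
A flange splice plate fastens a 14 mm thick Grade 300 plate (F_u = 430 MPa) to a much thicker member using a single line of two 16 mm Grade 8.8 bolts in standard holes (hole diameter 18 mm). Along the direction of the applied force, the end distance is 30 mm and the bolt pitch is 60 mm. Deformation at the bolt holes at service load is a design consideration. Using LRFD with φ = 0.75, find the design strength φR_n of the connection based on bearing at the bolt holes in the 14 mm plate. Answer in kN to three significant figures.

287 kN

Per bolt r_n = 1.2 l_c t F_u ≤ 2.4 d t F_u; upper limit = 2.4 × 16 × 14 × 430 / 1000 = 231.2 kN.
Edge bolt: l_c = 30 − 18/2 = 21 mm → 1.2 × 21 × 14 × 430 / 1000 = 151.7 → r_n = 151.7 kN.
Interior bolts: l_c = 60 − 18 = 42 mm → 1.2 × 42 × 14 × 430 / 1000 = 303.4 → r_n = 231.2 kN.
R_n = 1 × 151.7 + 1 × 231.2 = 382.9 kN.
Design strength φR_n = 0.75 × 382.9 = 287 kN.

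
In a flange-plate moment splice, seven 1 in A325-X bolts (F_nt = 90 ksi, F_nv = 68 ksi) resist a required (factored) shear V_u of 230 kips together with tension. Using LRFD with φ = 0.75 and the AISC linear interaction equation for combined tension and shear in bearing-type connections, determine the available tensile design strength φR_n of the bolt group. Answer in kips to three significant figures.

A_b = π·1²/4 = 0.7854 in²; f_rv = 230 / (7 × 0.7854) = 41.84 ksi.
F'_nt = 1.3 F_nt − (F_nt / φF_nv) f_rv = 1.3·90 − (90/(0.75·68))·41.84 = 43.17 ksi, capped at F_nt → F'_nt = 43.17 ksi.
R_n = F'_nt · A_b · n = 43.17 × 0.7854 × 7 = 237.4 kips.
Design strength φR_n = 0.75 × 237.4 = 178 kips.

178 kips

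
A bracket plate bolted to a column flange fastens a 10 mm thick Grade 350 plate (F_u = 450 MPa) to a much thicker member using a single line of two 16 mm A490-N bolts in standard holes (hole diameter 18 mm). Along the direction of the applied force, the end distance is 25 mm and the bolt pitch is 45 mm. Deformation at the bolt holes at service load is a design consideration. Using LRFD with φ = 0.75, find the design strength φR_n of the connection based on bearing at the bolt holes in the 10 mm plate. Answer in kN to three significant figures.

174 kN

Per bolt r_n = 1.2 l_c t F_u ≤ 2.4 d t F_u; upper limit = 2.4 × 16 × 10 × 450 / 1000 = 172.8 kN.
Edge bolt: l_c = 25 − 18/2 = 16 mm → 1.2 × 16 × 10 × 450 / 1000 = 86.4 → r_n = 86.4 kN.
Interior bolts: l_c = 45 − 18 = 27 mm → 1.2 × 27 × 10 × 450 / 1000 = 145.8 → r_n = 145.8 kN.
R_n = 1 × 86.4 + 1 × 145.8 = 232.2 kN.
Design strength φR_n = 0.75 × 232.2 = 174 kN.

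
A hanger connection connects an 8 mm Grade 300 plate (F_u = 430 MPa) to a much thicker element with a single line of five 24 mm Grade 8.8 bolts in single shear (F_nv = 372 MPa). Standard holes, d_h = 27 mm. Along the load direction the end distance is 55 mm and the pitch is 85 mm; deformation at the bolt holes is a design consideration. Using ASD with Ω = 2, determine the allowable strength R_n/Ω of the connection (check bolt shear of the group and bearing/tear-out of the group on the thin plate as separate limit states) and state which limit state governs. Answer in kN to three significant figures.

421 kN (bolt shear governs)

Bolt shear: A_b = π·24²/4 = 452.4 mm²; R_n = 372 × 452.4 × 5 × 1 / 1000 = 841.4 kN → 841.4 / 2 = 421 kN.
Bearing (1.2 l_c t F_u ≤ 2.4 d t F_u): upper limit = 2.4·24·8·430 / 1000 = 198.1 kN.
  Edge l_c = 55 − 27/2 = 41.5 → r_n = 171.3 kN; interior l_c = 85 − 27 = 58 → r_n = 198.1 kN.
  R_n,bearing = 1·171.3 + 4·198.1 = 963.9 kN → 963.9 / 2 = 482 kN.
Bolt shear governs: 421 kN.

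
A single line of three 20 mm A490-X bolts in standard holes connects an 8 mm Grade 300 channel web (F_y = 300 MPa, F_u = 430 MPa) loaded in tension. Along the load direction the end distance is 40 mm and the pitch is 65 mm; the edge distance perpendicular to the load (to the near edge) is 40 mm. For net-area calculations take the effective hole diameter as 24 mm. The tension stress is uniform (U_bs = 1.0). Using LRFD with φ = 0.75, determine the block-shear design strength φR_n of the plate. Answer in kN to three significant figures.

Shear plane L_v = 40 + 2·65 = 170 mm; A_gv = 170 × 8 = 1360 mm².
A_nv = (170 − 2.5·24) × 8 = 880 mm².
A_nt = (40 − 0.5·24) × 8 = 224 mm².
0.6 F_u A_nv = 227 kN; 0.6 F_y A_gv = 244.8 kN → shear rupture governs the shear term.
R_n = 227 + 1.0 × 430 × 224 / 1000 = 323.4 kN.
Design strength φR_n = 0.75 × 323.4 = 243 kN.

243 kN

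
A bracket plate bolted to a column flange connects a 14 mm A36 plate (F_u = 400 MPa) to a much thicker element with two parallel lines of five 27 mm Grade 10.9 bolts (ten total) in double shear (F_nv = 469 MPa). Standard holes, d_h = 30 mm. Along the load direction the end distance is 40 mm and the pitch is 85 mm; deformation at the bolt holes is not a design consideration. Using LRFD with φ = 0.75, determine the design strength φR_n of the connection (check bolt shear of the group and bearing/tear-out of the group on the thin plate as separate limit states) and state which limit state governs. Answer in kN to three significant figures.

3040 kN (bearing governs)

Bolt shear: A_b = π·27²/4 = 572.6 mm²; R_n = 469 × 572.6 × 10 × 2 / 1000 = 5371 kN → 0.75 × 5371 = 4030 kN.
Bearing (1.5 l_c t F_u ≤ 3.0 d t F_u): upper limit = 3.0·27·14·400 / 1000 = 453.6 kN.
  Edge l_c = 40 − 30/2 = 25 → r_n = 210 kN; interior l_c = 85 − 30 = 55 → r_n = 453.6 kN.
  R_n,bearing = 2·210 + 8·453.6 = 4049 kN → 0.75 × 4049 = 3040 kN.
Bearing governs: 3040 kN.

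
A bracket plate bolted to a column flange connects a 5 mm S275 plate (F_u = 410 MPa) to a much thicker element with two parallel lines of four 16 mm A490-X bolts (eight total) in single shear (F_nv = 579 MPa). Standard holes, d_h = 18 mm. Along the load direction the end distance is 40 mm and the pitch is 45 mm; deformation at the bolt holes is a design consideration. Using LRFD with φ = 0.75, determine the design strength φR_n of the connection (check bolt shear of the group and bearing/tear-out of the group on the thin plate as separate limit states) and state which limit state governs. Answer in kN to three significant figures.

413 kN (bearing governs)

Bolt shear: A_b = π·16²/4 = 201.1 mm²; R_n = 579 × 201.1 × 8 × 1 / 1000 = 931.3 kN → 0.75 × 931.3 = 698 kN.
Bearing (1.2 l_c t F_u ≤ 2.4 d t F_u): upper limit = 2.4·16·5·410 / 1000 = 78.72 kN.
  Edge l_c = 40 − 18/2 = 31 → r_n = 76.26 kN; interior l_c = 45 − 18 = 27 → r_n = 66.42 kN.
  R_n,bearing = 2·76.26 + 6·66.42 = 551 kN → 0.75 × 551 = 413 kN.
Bearing governs: 413 kN.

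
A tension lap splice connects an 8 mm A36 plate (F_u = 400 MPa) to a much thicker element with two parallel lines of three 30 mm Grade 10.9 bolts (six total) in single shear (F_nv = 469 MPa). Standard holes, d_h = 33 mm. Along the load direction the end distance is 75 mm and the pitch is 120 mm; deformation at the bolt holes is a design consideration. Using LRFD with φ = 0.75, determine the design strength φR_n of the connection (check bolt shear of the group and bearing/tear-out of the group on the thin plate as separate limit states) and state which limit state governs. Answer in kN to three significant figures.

Bolt shear: A_b = π·30²/4 = 706.9 mm²; R_n = 469 × 706.9 × 6 × 1 / 1000 = 1989 kN → 0.75 × 1989 = 1490 kN.
Bearing (1.2 l_c t F_u ≤ 2.4 d t F_u): upper limit = 2.4·30·8·400 / 1000 = 230.4 kN.
  Edge l_c = 75 − 33/2 = 58.5 → r_n = 224.6 kN; interior l_c = 120 − 33 = 87 → r_n = 230.4 kN.
  R_n,bearing = 2·224.6 + 4·230.4 = 1371 kN → 0.75 × 1371 = 1030 kN.
Bearing governs: 1030 kN.

1030 kN (bearing governs)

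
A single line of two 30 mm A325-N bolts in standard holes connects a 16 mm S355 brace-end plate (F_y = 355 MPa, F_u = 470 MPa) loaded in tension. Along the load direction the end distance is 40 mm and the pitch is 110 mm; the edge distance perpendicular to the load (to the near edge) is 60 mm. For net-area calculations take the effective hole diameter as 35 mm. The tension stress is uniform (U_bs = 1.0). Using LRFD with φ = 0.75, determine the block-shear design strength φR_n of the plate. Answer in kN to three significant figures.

570 kN

Shear plane L_v = 40 + 1·110 = 150 mm; A_gv = 150 × 16 = 2400 mm².
A_nv = (150 − 1.5·35) × 16 = 1560 mm².
A_nt = (60 − 0.5·35) × 16 = 680 mm².
0.6 F_u A_nv = 439.9 kN; 0.6 F_y A_gv = 511.2 kN → shear rupture governs the shear term.
R_n = 439.9 + 1.0 × 470 × 680 / 1000 = 759.5 kN.
Design strength φR_n = 0.75 × 759.5 = 570 kN.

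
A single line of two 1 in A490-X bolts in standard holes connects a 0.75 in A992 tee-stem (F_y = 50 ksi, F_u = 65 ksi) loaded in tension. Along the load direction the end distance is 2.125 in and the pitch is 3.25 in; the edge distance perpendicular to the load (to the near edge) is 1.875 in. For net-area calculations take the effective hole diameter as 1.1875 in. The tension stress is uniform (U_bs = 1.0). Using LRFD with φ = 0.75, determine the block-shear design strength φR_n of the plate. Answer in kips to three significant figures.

126 kips

Shear plane L_v = 2.125 + 1·3.25 = 5.375 in; A_gv = 5.375 × 0.75 = 4.031 in².
A_nv = (5.375 − 1.5·1.1875) × 0.75 = 2.695 in².
A_nt = (1.875 − 0.5·1.1875) × 0.75 = 0.9609 in².
0.6 F_u A_nv = 105.1 kips; 0.6 F_y A_gv = 120.9 kips → shear rupture governs the shear term.
R_n = 105.1 + 1.0 × 65 × 0.9609 = 167.6 kips.
Design strength φR_n = 0.75 × 167.6 = 126 kips.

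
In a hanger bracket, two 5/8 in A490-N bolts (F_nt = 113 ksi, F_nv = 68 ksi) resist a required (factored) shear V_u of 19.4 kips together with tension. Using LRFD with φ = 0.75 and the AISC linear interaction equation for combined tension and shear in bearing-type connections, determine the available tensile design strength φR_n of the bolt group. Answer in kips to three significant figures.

A_b = π·0.625²/4 = 0.3068 in²; f_rv = 19.4 / (2 × 0.3068) = 31.62 ksi.
F'_nt = 1.3 F_nt − (F_nt / φF_nv) f_rv = 1.3·113 − (113/(0.75·68))·31.62 = 76.85 ksi, capped at F_nt → F'_nt = 76.85 ksi.
R_n = F'_nt · A_b · n = 76.85 × 0.3068 × 2 = 47.15 kips.
Design strength φR_n = 0.75 × 47.15 = 35.4 kips.

35.4 kips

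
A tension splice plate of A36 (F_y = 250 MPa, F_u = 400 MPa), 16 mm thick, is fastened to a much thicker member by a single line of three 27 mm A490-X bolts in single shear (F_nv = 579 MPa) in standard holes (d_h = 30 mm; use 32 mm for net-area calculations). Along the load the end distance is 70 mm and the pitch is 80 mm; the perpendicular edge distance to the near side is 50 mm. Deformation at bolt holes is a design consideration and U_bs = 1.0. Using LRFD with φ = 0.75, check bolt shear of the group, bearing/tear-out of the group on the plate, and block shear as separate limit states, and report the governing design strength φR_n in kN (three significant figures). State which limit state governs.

Bolt shear: A_b = π·27²/4 = 572.6 mm²; R_n = 579 × 572.6 × 3 × 1 / 1000 = 994.5 kN → 0.75 × 994.5 = 746 kN.
Bearing: edge l_c = 55, r_n = 414.7 kN; interior l_c = 50, r_n = 384 kN; R_n = 414.7 + 2·384 = 1183 kN → 887 kN.
Block shear: A_gv = 3680, A_nv = 2400, A_nt = 544 mm²; R_n = min(0.6F_uA_nv, 0.6F_yA_gv) + U_bs·F_u·A_nt = 769.6 kN → 577 kN.
Block shear governs: 577 kN.

577 kN (block shear governs)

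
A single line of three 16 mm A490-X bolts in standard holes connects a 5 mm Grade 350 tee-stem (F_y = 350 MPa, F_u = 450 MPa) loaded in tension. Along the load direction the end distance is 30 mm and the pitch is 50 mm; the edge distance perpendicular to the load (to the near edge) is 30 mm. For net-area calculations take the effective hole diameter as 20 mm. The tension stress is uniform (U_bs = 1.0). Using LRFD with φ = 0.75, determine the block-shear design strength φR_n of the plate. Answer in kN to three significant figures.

Shear plane L_v = 30 + 2·50 = 130 mm; A_gv = 130 × 5 = 650 mm².
A_nv = (130 − 2.5·20) × 5 = 400 mm².
A_nt = (30 − 0.5·20) × 5 = 100 mm².
0.6 F_u A_nv = 108 kN; 0.6 F_y A_gv = 136.5 kN → shear rupture governs the shear term.
R_n = 108 + 1.0 × 450 × 100 / 1000 = 153 kN.
Design strength φR_n = 0.75 × 153 = 115 kN.

115 kN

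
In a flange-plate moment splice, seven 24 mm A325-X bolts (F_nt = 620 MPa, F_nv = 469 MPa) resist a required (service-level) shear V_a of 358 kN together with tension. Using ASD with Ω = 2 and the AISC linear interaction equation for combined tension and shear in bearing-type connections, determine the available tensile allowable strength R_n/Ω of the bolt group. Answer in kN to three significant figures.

A_b = π·24²/4 = 452.4 mm²; f_rv = 358 × 1000 / (7 × 452.4) = 113.1 MPa.
F'_nt = 1.3 F_nt − (Ω F_nt / F_nv) f_rv = 1.3·620 − (2·620/469)·113.1 = 507.1 MPa, capped at F_nt → F'_nt = 507.1 MPa.
R_n = F'_nt · A_b · n = 507.1 × 452.4 × 7 / 1000 = 1606 kN.
Allowable strength R_n/Ω = 1606 / 2 = 803 kN.

803 kN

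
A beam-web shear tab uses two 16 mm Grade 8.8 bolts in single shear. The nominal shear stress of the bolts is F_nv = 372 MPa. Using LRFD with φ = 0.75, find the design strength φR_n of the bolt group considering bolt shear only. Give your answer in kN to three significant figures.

A_b = π × 16² / 4 = 201.1 mm².
R_n = F_nv · A_b · n · n_s = 372 × 201.1 × 2 × 1 / 1000 = 149.6 kN.
Design strength φR_n = 0.75 × 149.6 = 112 kN.

112 kN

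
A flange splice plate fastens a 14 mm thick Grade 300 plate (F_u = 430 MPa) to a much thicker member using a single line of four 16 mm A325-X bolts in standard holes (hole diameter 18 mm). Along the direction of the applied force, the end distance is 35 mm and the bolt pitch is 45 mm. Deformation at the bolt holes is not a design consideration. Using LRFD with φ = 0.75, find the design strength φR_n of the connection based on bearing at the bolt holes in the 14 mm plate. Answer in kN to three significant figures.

Per bolt r_n = 1.5 l_c t F_u ≤ 3.0 d t F_u; upper limit = 3.0 × 16 × 14 × 430 / 1000 = 289 kN.
Edge bolt: l_c = 35 − 18/2 = 26 mm → 1.5 × 26 × 14 × 430 / 1000 = 234.8 → r_n = 234.8 kN.
Interior bolts: l_c = 45 − 18 = 27 mm → 1.5 × 27 × 14 × 430 / 1000 = 243.8 → r_n = 243.8 kN.
R_n = 1 × 234.8 + 3 × 243.8 = 966.2 kN.
Design strength φR_n = 0.75 × 966.2 = 725 kN.

725 kN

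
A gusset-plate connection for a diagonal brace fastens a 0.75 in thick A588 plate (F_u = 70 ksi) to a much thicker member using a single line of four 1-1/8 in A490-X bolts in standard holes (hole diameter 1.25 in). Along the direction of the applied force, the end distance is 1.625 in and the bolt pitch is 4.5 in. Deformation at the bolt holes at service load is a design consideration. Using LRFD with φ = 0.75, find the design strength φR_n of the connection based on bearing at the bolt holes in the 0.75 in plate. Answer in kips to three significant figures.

Per bolt r_n = 1.2 l_c t F_u ≤ 2.4 d t F_u; upper limit = 2.4 × 1.125 × 0.75 × 70 = 141.8 kips.
Edge bolt: l_c = 1.625 − 1.25/2 = 1 in → 1.2 × 1 × 0.75 × 70 = 63 → r_n = 63 kips.
Interior bolts: l_c = 4.5 − 1.25 = 3.25 in → 1.2 × 3.25 × 0.75 × 70 = 204.8 → r_n = 141.8 kips.
R_n = 1 × 63 + 3 × 141.8 = 488.2 kips.
Design strength φR_n = 0.75 × 488.2 = 366 kips.

366 kips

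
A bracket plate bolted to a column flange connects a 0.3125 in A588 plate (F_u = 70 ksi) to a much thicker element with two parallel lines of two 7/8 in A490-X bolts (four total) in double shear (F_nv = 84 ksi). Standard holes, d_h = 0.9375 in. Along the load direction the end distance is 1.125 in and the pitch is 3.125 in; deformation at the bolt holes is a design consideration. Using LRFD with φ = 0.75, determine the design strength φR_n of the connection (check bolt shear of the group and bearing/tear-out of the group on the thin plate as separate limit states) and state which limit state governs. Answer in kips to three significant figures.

94.7 kips (bearing governs)

Bolt shear: A_b = π·0.875²/4 = 0.6013 in²; R_n = 84 × 0.6013 × 4 × 2 = 404.1 kips → 0.75 × 404.1 = 303 kips.
Bearing (1.2 l_c t F_u ≤ 2.4 d t F_u): upper limit = 2.4·0.875·0.3125·70 = 45.94 kips.
  Edge l_c = 1.125 − 0.9375/2 = 0.6562 → r_n = 17.23 kips; interior l_c = 3.125 − 0.9375 = 2.188 → r_n = 45.94 kips.
  R_n,bearing = 2·17.23 + 2·45.94 = 126.3 kips → 0.75 × 126.3 = 94.7 kips.
Bearing governs: 94.7 kips.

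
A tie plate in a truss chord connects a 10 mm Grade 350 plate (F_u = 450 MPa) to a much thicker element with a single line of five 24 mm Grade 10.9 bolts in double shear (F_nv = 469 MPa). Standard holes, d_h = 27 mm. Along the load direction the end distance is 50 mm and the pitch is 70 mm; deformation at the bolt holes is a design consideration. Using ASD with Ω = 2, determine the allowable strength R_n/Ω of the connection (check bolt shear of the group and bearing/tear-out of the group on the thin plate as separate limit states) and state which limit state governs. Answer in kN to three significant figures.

563 kN (bearing governs)

Bolt shear: A_b = π·24²/4 = 452.4 mm²; R_n = 469 × 452.4 × 5 × 2 / 1000 = 2122 kN → 2122 / 2 = 1060 kN.
Bearing (1.2 l_c t F_u ≤ 2.4 d t F_u): upper limit = 2.4·24·10·450 / 1000 = 259.2 kN.
  Edge l_c = 50 − 27/2 = 36.5 → r_n = 197.1 kN; interior l_c = 70 − 27 = 43 → r_n = 232.2 kN.
  R_n,bearing = 1·197.1 + 4·232.2 = 1126 kN → 1126 / 2 = 563 kN.
Bearing governs: 563 kN.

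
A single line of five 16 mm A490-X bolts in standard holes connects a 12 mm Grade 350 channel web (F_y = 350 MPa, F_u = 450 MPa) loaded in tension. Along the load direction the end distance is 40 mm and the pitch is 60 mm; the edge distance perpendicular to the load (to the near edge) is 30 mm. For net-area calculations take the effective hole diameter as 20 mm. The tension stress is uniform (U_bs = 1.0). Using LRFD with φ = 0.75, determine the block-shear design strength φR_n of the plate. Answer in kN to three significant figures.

Shear plane L_v = 40 + 4·60 = 280 mm; A_gv = 280 × 12 = 3360 mm².
A_nv = (280 − 4.5·20) × 12 = 2280 mm².
A_nt = (30 − 0.5·20) × 12 = 240 mm².
0.6 F_u A_nv = 615.6 kN; 0.6 F_y A_gv = 705.6 kN → shear rupture governs the shear term.
R_n = 615.6 + 1.0 × 450 × 240 / 1000 = 723.6 kN.
Design strength φR_n = 0.75 × 723.6 = 543 kN.

543 kN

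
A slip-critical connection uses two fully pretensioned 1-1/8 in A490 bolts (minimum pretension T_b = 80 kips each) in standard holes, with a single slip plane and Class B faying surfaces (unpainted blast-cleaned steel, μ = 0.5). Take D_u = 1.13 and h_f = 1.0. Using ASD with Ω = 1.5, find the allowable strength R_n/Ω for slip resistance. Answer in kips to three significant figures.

60.3 kips

R_n = μ · D_u · h_f · T_b · n_s · n_b = 0.5 × 1.13 × 1.0 × 80 × 1 × 2 = 90.4 kips.
Allowable strength R_n/Ω = 90.4 / 1.5 = 60.3 kips.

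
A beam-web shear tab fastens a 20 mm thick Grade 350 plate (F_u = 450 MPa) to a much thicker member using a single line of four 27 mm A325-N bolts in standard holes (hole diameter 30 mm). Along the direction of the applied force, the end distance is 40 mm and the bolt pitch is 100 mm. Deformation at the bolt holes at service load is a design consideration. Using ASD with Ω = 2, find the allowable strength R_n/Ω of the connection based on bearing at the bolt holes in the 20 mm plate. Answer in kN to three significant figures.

Per bolt r_n = 1.2 l_c t F_u ≤ 2.4 d t F_u; upper limit = 2.4 × 27 × 20 × 450 / 1000 = 583.2 kN.
Edge bolt: l_c = 40 − 30/2 = 25 mm → 1.2 × 25 × 20 × 450 / 1000 = 270 → r_n = 270 kN.
Interior bolts: l_c = 100 − 30 = 70 mm → 1.2 × 70 × 20 × 450 / 1000 = 756 → r_n = 583.2 kN.
R_n = 1 × 270 + 3 × 583.2 = 2020 kN.
Allowable strength R_n/Ω = 2020 / 2 = 1010 kN.

1010 kN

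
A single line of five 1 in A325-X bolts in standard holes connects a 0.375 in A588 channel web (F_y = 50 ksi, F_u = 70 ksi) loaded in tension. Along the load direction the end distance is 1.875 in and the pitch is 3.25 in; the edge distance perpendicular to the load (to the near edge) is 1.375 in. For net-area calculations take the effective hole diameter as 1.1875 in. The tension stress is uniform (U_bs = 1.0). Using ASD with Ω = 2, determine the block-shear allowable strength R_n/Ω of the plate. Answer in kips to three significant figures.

85.3 kips

Shear plane L_v = 1.875 + 4·3.25 = 14.88 in; A_gv = 14.88 × 0.375 = 5.578 in².
A_nv = (14.88 − 4.5·1.1875) × 0.375 = 3.574 in².
A_nt = (1.375 − 0.5·1.1875) × 0.375 = 0.293 in².
0.6 F_u A_nv = 150.1 kips; 0.6 F_y A_gv = 167.3 kips → shear rupture governs the shear term.
R_n = 150.1 + 1.0 × 70 × 0.293 = 170.6 kips.
Allowable strength R_n/Ω = 170.6 / 2 = 85.3 kips.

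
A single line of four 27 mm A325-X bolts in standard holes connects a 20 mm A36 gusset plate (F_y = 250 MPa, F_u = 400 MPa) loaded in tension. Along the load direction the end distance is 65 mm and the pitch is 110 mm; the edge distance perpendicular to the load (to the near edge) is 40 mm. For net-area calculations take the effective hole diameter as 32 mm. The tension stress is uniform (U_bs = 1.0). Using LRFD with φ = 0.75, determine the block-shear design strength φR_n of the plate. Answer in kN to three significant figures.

1030 kN

Shear plane L_v = 65 + 3·110 = 395 mm; A_gv = 395 × 20 = 7900 mm².
A_nv = (395 − 3.5·32) × 20 = 5660 mm².
A_nt = (40 − 0.5·32) × 20 = 480 mm².
0.6 F_u A_nv = 1358 kN; 0.6 F_y A_gv = 1185 kN → shear yielding governs the shear term.
R_n = 1185 + 1.0 × 400 × 480 / 1000 = 1377 kN.
Design strength φR_n = 0.75 × 1377 = 1030 kN.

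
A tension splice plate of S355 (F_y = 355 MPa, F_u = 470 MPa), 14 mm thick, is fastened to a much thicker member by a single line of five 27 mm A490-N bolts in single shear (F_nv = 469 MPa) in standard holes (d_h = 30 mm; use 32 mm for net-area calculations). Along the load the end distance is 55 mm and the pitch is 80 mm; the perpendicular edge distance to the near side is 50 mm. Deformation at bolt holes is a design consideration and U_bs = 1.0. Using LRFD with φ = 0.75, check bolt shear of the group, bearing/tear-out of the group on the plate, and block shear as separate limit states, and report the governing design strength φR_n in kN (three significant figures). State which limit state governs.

852 kN (block shear governs)

Bolt shear: A_b = π·27²/4 = 572.6 mm²; R_n = 469 × 572.6 × 5 × 1 / 1000 = 1343 kN → 0.75 × 1343 = 1010 kN.
Bearing: edge l_c = 40, r_n = 315.8 kN; interior l_c = 50, r_n = 394.8 kN; R_n = 315.8 + 4·394.8 = 1895 kN → 1420 kN.
Block shear: A_gv = 5250, A_nv = 3234, A_nt = 476 mm²; R_n = min(0.6F_uA_nv, 0.6F_yA_gv) + U_bs·F_u·A_nt = 1136 kN → 852 kN.
Block shear governs: 852 kN.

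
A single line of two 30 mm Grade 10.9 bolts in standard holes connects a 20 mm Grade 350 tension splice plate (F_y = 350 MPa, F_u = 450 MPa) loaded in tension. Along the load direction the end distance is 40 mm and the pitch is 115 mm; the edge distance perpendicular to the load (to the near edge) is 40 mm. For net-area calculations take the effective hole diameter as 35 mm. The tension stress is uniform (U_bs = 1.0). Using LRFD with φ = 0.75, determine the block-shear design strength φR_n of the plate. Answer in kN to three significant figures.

567 kN

Shear plane L_v = 40 + 1·115 = 155 mm; A_gv = 155 × 20 = 3100 mm².
A_nv = (155 − 1.5·35) × 20 = 2050 mm².
A_nt = (40 − 0.5·35) × 20 = 450 mm².
0.6 F_u A_nv = 553.5 kN; 0.6 F_y A_gv = 651 kN → shear rupture governs the shear term.
R_n = 553.5 + 1.0 × 450 × 450 / 1000 = 756 kN.
Design strength φR_n = 0.75 × 756 = 567 kN.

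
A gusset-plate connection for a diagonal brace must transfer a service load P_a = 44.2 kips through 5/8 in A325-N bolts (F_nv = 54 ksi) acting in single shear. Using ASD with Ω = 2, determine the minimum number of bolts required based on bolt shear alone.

A_b = π·0.625²/4 = 0.3068 in².
Per-bolt allowable strength R_n/Ω = 54 × 0.3068 × 1 / 2 = 8.283 kips.
n ≥ 44.2 / 8.283 = 5.336 → use 6 bolts.

6 bolts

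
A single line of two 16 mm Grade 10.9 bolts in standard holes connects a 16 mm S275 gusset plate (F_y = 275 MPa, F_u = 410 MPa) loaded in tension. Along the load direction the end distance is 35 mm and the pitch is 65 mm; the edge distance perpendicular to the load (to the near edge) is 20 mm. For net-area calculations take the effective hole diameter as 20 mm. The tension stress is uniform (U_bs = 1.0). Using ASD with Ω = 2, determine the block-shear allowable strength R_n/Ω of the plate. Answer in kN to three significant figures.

Shear plane L_v = 35 + 1·65 = 100 mm; A_gv = 100 × 16 = 1600 mm².
A_nv = (100 − 1.5·20) × 16 = 1120 mm².
A_nt = (20 − 0.5·20) × 16 = 160 mm².
0.6 F_u A_nv = 275.5 kN; 0.6 F_y A_gv = 264 kN → shear yielding governs the shear term.
R_n = 264 + 1.0 × 410 × 160 / 1000 = 329.6 kN.
Allowable strength R_n/Ω = 329.6 / 2 = 165 kN.

165 kN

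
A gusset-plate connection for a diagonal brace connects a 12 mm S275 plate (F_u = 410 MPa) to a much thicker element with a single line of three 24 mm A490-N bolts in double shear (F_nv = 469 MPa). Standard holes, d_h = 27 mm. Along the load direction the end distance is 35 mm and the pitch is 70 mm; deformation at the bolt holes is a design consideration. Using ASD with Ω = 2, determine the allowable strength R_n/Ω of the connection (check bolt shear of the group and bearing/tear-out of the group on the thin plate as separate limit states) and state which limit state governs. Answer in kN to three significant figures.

317 kN (bearing governs)

Bolt shear: A_b = π·24²/4 = 452.4 mm²; R_n = 469 × 452.4 × 3 × 2 / 1000 = 1273 kN → 1273 / 2 = 637 kN.
Bearing (1.2 l_c t F_u ≤ 2.4 d t F_u): upper limit = 2.4·24·12·410 / 1000 = 283.4 kN.
  Edge l_c = 35 − 27/2 = 21.5 → r_n = 126.9 kN; interior l_c = 70 − 27 = 43 → r_n = 253.9 kN.
  R_n,bearing = 1·126.9 + 2·253.9 = 634.7 kN → 634.7 / 2 = 317 kN.
Bearing governs: 317 kN.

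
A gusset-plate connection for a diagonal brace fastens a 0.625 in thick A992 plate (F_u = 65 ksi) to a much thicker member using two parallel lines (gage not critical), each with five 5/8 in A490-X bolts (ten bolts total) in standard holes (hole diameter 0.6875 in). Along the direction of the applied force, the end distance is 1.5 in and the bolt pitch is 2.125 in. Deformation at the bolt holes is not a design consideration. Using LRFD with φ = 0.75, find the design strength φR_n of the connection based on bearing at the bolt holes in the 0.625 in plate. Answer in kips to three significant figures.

563 kips

Per bolt r_n = 1.5 l_c t F_u ≤ 3.0 d t F_u; upper limit = 3.0 × 0.625 × 0.625 × 65 = 76.17 kips.
Edge bolt: l_c = 1.5 − 0.6875/2 = 1.156 in → 1.5 × 1.156 × 0.625 × 65 = 70.46 → r_n = 70.46 kips.
Interior bolts: l_c = 2.125 − 0.6875 = 1.438 in → 1.5 × 1.438 × 0.625 × 65 = 87.6 → r_n = 76.17 kips.
R_n = 2 × 70.46 + 8 × 76.17 = 750.3 kips.
Design strength φR_n = 0.75 × 750.3 = 563 kips.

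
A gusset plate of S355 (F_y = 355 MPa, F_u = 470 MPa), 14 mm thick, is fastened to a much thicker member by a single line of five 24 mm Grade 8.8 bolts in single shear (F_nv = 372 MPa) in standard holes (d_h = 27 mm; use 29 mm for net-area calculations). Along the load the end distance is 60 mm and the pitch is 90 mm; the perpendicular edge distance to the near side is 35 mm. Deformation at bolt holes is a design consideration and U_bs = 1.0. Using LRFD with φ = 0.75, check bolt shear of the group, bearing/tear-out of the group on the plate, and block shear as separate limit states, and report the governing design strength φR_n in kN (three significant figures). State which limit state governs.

Bolt shear: A_b = π·24²/4 = 452.4 mm²; R_n = 372 × 452.4 × 5 × 1 / 1000 = 841.4 kN → 0.75 × 841.4 = 631 kN.
Bearing: edge l_c = 46.5, r_n = 367.2 kN; interior l_c = 63, r_n = 379 kN; R_n = 367.2 + 4·379 = 1883 kN → 1410 kN.
Block shear: A_gv = 5880, A_nv = 4053, A_nt = 287 mm²; R_n = min(0.6F_uA_nv, 0.6F_yA_gv) + U_bs·F_u·A_nt = 1278 kN → 958 kN.
Bolt shear governs: 631 kN.

631 kN (bolt shear governs)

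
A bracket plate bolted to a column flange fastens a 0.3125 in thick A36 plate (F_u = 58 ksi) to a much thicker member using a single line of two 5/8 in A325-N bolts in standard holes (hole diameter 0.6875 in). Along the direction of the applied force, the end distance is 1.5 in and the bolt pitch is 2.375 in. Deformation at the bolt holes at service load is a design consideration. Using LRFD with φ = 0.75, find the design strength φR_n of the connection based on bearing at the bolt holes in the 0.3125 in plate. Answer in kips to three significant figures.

39.3 kips

Per bolt r_n = 1.2 l_c t F_u ≤ 2.4 d t F_u; upper limit = 2.4 × 0.625 × 0.3125 × 58 = 27.19 kips.
Edge bolt: l_c = 1.5 − 0.6875/2 = 1.156 in → 1.2 × 1.156 × 0.3125 × 58 = 25.15 → r_n = 25.15 kips.
Interior bolts: l_c = 2.375 − 0.6875 = 1.688 in → 1.2 × 1.688 × 0.3125 × 58 = 36.7 → r_n = 27.19 kips.
R_n = 1 × 25.15 + 1 × 27.19 = 52.34 kips.
Design strength φR_n = 0.75 × 52.34 = 39.3 kips.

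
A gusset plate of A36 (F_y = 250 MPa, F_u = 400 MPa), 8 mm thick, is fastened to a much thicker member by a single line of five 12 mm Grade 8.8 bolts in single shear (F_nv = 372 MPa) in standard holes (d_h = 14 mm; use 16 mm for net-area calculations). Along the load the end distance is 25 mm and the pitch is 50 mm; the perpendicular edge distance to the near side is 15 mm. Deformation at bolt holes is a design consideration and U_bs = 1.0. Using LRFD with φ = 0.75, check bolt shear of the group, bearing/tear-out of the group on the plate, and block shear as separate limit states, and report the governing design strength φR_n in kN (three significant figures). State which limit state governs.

158 kN (bolt shear governs)

Bolt shear: A_b = π·12²/4 = 113.1 mm²; R_n = 372 × 113.1 × 5 × 1 / 1000 = 210.4 kN → 0.75 × 210.4 = 158 kN.
Bearing: edge l_c = 18, r_n = 69.12 kN; interior l_c = 36, r_n = 92.16 kN; R_n = 69.12 + 4·92.16 = 437.8 kN → 328 kN.
Block shear: A_gv = 1800, A_nv = 1224, A_nt = 56 mm²; R_n = min(0.6F_uA_nv, 0.6F_yA_gv) + U_bs·F_u·A_nt = 292.4 kN → 219 kN.
Bolt shear governs: 158 kN.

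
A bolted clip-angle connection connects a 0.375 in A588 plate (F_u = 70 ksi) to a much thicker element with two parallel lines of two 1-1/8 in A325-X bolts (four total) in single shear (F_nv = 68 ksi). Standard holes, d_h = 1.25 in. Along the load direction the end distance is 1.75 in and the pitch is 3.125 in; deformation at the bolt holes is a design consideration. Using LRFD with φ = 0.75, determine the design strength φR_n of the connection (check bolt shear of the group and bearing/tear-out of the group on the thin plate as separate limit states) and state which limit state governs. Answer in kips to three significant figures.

142 kips (bearing governs)

Bolt shear: A_b = π·1.125²/4 = 0.994 in²; R_n = 68 × 0.994 × 4 × 1 = 270.4 kips → 0.75 × 270.4 = 203 kips.
Bearing (1.2 l_c t F_u ≤ 2.4 d t F_u): upper limit = 2.4·1.125·0.375·70 = 70.88 kips.
  Edge l_c = 1.75 − 1.25/2 = 1.125 → r_n = 35.44 kips; interior l_c = 3.125 − 1.25 = 1.875 → r_n = 59.06 kips.
  R_n,bearing = 2·35.44 + 2·59.06 = 189 kips → 0.75 × 189 = 142 kips.
Bearing governs: 142 kips.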